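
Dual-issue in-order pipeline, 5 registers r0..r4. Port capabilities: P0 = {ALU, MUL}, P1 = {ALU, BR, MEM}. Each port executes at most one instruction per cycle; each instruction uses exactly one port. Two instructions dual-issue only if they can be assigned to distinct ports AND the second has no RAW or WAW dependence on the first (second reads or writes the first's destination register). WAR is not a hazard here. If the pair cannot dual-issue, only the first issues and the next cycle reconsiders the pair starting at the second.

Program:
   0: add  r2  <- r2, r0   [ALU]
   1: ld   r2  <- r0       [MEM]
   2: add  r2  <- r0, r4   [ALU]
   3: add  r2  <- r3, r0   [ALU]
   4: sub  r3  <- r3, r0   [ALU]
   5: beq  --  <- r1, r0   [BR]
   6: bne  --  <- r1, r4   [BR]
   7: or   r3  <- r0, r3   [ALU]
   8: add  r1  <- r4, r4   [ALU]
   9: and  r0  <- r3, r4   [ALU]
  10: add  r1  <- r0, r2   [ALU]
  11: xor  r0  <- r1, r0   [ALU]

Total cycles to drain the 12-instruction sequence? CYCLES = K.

0. add @i0  | WAW r2
1. ld @i1  | WAW r2
2. add @i2  | WAW r2
3. add;sub @i3,i4  | pair
4. beq @i5  | no-port BR/BR
5. bne;or @i6,i7  | pair
6. add;and @i8,i9  | pair
7. add @i10  | RAW r1
8. xor @i11  | tail

CYCLES = 9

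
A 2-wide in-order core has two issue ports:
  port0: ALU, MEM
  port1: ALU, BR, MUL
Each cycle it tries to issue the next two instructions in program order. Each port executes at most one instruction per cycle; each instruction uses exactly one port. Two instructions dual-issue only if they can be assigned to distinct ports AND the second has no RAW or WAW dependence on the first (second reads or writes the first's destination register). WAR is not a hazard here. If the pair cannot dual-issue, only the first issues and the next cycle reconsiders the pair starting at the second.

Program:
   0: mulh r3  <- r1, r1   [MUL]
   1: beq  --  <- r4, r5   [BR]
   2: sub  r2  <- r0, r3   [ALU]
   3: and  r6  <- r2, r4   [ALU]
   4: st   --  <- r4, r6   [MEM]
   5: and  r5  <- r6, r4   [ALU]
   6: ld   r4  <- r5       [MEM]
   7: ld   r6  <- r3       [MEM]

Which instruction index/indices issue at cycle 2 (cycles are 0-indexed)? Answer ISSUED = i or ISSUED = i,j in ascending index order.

[0] i0  mulh  -- no-port MUL/BR
[1] i1/i2  beq/sub  -- pair
[2] i3  and  -- RAW r6
[3] i4/i5  st/and  -- pair
[4] i6  ld  -- no-port MEM/MEM
[5] i7  ld  -- tail

ISSUED = 3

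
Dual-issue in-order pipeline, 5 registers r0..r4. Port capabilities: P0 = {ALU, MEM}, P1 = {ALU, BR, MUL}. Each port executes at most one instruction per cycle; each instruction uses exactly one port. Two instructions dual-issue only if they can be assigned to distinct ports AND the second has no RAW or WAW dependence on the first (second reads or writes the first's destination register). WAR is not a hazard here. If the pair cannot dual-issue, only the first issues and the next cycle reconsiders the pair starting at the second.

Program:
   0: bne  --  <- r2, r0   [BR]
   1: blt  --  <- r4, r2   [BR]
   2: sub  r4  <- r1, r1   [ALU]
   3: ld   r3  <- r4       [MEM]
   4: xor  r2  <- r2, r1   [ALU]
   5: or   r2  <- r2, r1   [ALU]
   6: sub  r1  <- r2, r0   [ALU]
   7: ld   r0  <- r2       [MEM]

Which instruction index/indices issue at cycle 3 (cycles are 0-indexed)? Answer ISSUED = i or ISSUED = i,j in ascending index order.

#0 head=0: bne.BR i0 no-port BR/BR
#1 head=1: blt.BR+sub.ALU i1/i2 dual
#2 head=3: ld.MEM+xor.ALU i3/i4 dual
#3 head=5: or.ALU i5 RAW r2
#4 head=6: sub.ALU+ld.MEM i6/i7 dual

ISSUED = 5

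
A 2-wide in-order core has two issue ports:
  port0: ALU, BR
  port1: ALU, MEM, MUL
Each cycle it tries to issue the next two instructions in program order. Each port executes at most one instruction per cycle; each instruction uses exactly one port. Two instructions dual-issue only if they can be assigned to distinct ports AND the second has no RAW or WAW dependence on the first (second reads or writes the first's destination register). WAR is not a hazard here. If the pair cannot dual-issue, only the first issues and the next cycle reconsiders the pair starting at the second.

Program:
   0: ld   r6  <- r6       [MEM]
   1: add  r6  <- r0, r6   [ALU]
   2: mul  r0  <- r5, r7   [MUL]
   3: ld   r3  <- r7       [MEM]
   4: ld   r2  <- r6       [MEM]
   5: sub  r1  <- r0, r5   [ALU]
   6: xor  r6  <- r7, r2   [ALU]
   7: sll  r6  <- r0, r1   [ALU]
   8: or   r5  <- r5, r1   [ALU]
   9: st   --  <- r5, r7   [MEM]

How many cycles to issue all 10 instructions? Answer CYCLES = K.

0. ld.MEM @i0  | RAW+WAW r6
1. add.ALU/mul.MUL @i1/i2  | 2-wide
2. ld.MEM @i3  | no-port MEM/MEM
3. ld.MEM/sub.ALU @i4/i5  | 2-wide
4. xor.ALU @i6  | WAW r6
5. sll.ALU/or.ALU @i7/i8  | 2-wide
6. st.MEM @i9  | tail

CYCLES = 7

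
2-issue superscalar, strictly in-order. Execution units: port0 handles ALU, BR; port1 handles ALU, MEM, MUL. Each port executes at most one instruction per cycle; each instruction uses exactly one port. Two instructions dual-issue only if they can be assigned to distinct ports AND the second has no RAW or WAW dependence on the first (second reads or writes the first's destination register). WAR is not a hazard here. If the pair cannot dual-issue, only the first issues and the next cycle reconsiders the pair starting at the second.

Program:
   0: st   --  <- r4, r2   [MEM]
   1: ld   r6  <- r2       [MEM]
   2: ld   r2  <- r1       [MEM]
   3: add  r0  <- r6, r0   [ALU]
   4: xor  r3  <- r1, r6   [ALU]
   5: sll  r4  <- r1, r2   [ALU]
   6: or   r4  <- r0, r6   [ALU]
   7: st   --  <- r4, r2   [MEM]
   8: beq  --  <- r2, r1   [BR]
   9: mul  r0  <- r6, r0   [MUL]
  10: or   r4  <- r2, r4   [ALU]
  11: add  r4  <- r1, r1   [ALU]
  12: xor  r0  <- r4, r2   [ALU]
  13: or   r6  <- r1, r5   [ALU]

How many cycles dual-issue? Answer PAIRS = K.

PAIRS = 5

t=0 i0:st ; no-port MEM/MEM
t=1 i1:ld ; no-port MEM/MEM
t=2 i2/i3:ld add ; pair
t=3 i4/i5:xor sll ; pair
t=4 i6:or ; RAW r4
t=5 i7/i8:st beq ; pair
t=6 i9/i10:mul or ; pair
t=7 i11:add ; RAW r4
t=8 i12/i13:xor or ; pair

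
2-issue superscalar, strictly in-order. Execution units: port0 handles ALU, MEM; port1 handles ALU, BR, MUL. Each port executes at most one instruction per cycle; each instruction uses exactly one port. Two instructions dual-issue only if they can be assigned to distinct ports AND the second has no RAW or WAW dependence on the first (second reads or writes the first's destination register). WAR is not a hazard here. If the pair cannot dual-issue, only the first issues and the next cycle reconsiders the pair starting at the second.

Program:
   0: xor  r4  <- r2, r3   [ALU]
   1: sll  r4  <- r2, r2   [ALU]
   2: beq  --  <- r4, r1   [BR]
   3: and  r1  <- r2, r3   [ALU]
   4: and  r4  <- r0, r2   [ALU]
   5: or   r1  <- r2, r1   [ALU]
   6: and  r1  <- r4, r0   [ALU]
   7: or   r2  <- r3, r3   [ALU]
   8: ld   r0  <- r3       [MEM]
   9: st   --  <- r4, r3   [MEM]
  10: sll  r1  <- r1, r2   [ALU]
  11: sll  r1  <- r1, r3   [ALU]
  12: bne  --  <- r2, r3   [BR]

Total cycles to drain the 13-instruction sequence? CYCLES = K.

CYCLES = 8

0. xor.ALU @i0  | WAW r4
1. sll.ALU @i1  | RAW r4
2. beq.BR and.ALU @i2/i3  | dual
3. and.ALU or.ALU @i4/i5  | dual
4. and.ALU or.ALU @i6/i7  | dual
5. ld.MEM @i8  | no-port MEM/MEM
6. st.MEM sll.ALU @i9/i10  | dual
7. sll.ALU bne.BR @i11/i12  | dual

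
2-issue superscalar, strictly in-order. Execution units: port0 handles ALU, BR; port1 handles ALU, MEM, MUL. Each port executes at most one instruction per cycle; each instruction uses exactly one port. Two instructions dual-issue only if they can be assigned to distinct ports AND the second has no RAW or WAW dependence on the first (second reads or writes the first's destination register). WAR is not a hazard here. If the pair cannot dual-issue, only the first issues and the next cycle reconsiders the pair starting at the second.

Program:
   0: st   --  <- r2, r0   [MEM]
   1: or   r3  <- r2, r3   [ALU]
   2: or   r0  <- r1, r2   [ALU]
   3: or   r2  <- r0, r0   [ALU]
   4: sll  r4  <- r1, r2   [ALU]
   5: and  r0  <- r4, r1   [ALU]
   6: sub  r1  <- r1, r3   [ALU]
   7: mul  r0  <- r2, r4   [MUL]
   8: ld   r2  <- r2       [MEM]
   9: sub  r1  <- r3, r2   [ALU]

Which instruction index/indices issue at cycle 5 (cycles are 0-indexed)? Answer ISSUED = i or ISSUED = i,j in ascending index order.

[0] i0+i1  st.MEM/or.ALU  -- 2-wide
[1] i2  or.ALU  -- RAW r0
[2] i3  or.ALU  -- RAW r2
[3] i4  sll.ALU  -- RAW r4
[4] i5+i6  and.ALU/sub.ALU  -- 2-wide
[5] i7  mul.MUL  -- no-port MUL/MEM
[6] i8  ld.MEM  -- RAW r2
[7] i9  sub.ALU  -- tail

ISSUED = 7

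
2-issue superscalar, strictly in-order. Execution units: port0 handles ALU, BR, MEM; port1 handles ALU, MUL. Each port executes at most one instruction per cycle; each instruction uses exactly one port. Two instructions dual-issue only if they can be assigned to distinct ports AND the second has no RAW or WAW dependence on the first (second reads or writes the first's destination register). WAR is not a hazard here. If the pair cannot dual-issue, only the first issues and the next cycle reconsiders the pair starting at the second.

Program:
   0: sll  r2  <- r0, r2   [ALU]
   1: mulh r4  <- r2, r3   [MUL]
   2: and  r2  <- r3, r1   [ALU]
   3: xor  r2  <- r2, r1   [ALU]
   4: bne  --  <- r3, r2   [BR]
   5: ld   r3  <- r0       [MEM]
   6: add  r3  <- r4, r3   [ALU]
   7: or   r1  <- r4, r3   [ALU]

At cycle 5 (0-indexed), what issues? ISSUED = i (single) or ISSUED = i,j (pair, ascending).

ISSUED = 6

  cy0 -> i0 (sll.ALU) RAW r2
  cy1 -> i1/i2 (mulh.MUL/and.ALU) pair
  cy2 -> i3 (xor.ALU) RAW r2
  cy3 -> i4 (bne.BR) no-port BR/MEM
  cy4 -> i5 (ld.MEM) RAW+WAW r3
  cy5 -> i6 (add.ALU) RAW r3
  cy6 -> i7 (or.ALU) tail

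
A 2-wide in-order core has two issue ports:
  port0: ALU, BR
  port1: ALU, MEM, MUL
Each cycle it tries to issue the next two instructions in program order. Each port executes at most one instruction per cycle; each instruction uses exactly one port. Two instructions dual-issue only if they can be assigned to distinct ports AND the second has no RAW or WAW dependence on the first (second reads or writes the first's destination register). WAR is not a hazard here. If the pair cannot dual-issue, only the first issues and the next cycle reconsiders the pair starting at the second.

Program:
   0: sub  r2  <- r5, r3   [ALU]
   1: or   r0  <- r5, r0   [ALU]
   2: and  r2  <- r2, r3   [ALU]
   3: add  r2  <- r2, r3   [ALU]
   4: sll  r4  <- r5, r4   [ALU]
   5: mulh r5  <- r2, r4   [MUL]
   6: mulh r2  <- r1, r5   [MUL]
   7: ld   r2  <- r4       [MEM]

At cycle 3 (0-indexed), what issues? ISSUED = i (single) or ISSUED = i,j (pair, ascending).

ISSUED = 5

  cy0 -> i0/i1 (sub.ALU or.ALU) dual
  cy1 -> i2 (and.ALU) RAW+WAW r2
  cy2 -> i3/i4 (add.ALU sll.ALU) dual
  cy3 -> i5 (mulh.MUL) no-port MUL/MUL
  cy4 -> i6 (mulh.MUL) no-port MUL/MEM
  cy5 -> i7 (ld.MEM) tail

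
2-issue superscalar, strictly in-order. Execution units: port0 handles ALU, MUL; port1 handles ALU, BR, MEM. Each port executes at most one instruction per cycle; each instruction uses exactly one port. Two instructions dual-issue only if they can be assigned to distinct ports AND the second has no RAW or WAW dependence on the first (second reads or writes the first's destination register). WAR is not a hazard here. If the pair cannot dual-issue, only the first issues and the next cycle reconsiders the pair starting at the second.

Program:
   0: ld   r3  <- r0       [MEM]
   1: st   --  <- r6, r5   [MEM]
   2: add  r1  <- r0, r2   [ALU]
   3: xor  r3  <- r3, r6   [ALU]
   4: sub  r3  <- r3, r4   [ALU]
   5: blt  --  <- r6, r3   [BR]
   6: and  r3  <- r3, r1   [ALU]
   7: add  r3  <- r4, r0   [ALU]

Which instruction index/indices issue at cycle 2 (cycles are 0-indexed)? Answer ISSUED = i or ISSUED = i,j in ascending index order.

c0: i0 ld  no-port MEM/MEM
c1: i1/i2 st add  pair
c2: i3 xor  RAW+WAW r3
c3: i4 sub  RAW r3
c4: i5/i6 blt and  pair
c5: i7 add  tail

ISSUED = 3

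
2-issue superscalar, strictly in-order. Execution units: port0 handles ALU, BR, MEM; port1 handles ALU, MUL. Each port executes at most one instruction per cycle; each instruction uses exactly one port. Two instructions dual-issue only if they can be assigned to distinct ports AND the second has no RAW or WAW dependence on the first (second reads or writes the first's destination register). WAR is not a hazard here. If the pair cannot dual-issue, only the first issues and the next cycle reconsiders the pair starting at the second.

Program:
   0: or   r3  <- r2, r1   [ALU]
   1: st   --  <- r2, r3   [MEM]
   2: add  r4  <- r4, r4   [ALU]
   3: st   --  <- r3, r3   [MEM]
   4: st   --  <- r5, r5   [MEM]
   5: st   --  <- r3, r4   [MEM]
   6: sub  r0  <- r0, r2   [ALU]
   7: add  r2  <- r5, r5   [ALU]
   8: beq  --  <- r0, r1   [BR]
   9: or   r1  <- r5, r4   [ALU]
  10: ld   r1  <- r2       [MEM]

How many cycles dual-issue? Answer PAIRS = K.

PAIRS = 3

[0] i0  or  -- RAW r3
[1] i1,i2  st+add  -- dual
[2] i3  st  -- no-port MEM/MEM
[3] i4  st  -- no-port MEM/MEM
[4] i5,i6  st+sub  -- dual
[5] i7,i8  add+beq  -- dual
[6] i9  or  -- WAW r1
[7] i10  ld  -- tail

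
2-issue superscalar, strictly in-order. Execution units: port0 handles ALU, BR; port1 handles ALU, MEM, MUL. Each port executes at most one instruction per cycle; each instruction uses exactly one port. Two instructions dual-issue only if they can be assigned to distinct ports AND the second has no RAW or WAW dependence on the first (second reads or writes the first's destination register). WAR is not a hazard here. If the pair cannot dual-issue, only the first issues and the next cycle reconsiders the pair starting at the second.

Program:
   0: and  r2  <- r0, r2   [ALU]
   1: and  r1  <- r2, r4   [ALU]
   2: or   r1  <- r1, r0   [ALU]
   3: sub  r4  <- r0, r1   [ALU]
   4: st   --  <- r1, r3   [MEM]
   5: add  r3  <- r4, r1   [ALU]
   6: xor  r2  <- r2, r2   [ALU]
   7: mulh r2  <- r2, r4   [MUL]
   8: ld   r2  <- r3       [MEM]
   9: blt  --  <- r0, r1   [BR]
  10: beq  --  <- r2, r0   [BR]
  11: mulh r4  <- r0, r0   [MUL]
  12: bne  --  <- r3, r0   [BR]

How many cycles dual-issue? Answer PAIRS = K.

  cy0 -> i0 (and) RAW r2
  cy1 -> i1 (and) RAW+WAW r1
  cy2 -> i2 (or) RAW r1
  cy3 -> i3&i4 (sub/st) pair
  cy4 -> i5&i6 (add/xor) pair
  cy5 -> i7 (mulh) no-port MUL/MEM
  cy6 -> i8&i9 (ld/blt) pair
  cy7 -> i10&i11 (beq/mulh) pair
  cy8 -> i12 (bne) tail

PAIRS = 4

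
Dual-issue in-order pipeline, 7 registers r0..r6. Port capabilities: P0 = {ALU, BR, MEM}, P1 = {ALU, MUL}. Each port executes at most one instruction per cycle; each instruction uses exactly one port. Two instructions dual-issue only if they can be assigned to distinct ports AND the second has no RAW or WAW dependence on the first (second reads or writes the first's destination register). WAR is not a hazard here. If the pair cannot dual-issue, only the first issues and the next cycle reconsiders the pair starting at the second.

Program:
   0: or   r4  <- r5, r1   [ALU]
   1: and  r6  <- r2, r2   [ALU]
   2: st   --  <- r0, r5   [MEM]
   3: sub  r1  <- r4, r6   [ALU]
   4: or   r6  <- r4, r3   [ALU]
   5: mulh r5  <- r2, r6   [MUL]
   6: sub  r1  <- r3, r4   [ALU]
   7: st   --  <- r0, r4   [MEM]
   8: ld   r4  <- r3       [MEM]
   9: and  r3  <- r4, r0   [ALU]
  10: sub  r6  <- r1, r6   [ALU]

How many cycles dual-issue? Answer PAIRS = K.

[0] i0/i1  or and  -- dual
[1] i2/i3  st sub  -- dual
[2] i4  or  -- RAW r6
[3] i5/i6  mulh sub  -- dual
[4] i7  st  -- no-port MEM/MEM
[5] i8  ld  -- RAW r4
[6] i9/i10  and sub  -- dual

PAIRS = 4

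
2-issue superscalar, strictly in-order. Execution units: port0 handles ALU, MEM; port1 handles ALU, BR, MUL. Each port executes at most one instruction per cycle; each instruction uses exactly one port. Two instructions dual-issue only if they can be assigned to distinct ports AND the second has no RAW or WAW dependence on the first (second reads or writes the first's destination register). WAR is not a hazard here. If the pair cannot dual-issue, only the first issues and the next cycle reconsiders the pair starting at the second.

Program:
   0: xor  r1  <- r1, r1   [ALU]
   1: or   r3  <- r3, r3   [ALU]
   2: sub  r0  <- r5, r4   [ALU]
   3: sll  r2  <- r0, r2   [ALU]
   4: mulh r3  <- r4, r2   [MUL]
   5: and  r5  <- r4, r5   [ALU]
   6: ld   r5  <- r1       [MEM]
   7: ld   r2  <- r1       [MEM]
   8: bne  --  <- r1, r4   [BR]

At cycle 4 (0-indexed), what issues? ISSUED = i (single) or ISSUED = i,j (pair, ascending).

ISSUED = 6

t=0 i0/i1:xor.ALU+or.ALU ; 2-wide
t=1 i2:sub.ALU ; RAW r0
t=2 i3:sll.ALU ; RAW r2
t=3 i4/i5:mulh.MUL+and.ALU ; 2-wide
t=4 i6:ld.MEM ; no-port MEM/MEM
t=5 i7/i8:ld.MEM+bne.BR ; 2-wide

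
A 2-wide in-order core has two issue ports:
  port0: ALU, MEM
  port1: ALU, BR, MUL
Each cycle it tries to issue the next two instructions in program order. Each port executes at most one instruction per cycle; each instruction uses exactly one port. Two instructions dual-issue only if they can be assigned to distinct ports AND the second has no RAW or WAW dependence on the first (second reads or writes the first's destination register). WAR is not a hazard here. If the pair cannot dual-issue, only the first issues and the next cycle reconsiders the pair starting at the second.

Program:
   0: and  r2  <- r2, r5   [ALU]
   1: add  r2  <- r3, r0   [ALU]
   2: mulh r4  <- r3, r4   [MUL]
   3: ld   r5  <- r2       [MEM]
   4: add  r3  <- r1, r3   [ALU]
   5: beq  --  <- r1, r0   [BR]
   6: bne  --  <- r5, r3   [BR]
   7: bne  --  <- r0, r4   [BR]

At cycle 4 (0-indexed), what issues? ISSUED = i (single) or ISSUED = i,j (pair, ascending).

0. and @i0  | WAW r2
1. add mulh @i1&i2  | dual
2. ld add @i3&i4  | dual
3. beq @i5  | no-port BR/BR
4. bne @i6  | no-port BR/BR
5. bne @i7  | tail

ISSUED = 6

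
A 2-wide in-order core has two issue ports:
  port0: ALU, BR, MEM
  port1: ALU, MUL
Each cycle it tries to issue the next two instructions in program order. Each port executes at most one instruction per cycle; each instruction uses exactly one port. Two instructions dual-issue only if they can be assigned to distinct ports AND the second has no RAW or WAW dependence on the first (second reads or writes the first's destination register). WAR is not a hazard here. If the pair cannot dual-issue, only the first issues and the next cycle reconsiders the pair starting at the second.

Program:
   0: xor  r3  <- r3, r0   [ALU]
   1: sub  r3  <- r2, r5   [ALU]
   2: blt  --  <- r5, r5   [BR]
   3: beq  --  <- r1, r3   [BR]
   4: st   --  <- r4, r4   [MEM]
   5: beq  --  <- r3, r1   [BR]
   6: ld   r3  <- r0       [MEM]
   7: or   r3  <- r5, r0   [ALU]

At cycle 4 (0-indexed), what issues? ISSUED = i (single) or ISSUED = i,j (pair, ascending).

#0 head=0: xor.ALU i0 WAW r3
#1 head=1: sub.ALU+blt.BR i1&i2 dual
#2 head=3: beq.BR i3 no-port BR/MEM
#3 head=4: st.MEM i4 no-port MEM/BR
#4 head=5: beq.BR i5 no-port BR/MEM
#5 head=6: ld.MEM i6 WAW r3
#6 head=7: or.ALU i7 tail

ISSUED = 5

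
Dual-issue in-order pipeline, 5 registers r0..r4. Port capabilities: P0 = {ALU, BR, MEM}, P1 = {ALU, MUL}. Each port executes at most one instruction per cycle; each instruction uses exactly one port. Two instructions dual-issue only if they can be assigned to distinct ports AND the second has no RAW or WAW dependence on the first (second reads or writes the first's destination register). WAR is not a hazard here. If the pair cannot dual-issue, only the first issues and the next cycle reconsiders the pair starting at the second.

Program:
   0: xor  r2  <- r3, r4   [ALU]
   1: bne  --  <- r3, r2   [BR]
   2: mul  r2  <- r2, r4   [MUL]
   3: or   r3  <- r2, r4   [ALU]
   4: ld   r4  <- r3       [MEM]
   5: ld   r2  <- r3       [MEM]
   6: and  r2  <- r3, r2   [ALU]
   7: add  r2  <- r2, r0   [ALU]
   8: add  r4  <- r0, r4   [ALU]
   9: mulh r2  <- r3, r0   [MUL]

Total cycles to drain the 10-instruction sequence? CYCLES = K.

#0 head=0: xor.ALU i0 RAW r2
#1 head=1: bne.BR;mul.MUL i1/i2 pair
#2 head=3: or.ALU i3 RAW r3
#3 head=4: ld.MEM i4 no-port MEM/MEM
#4 head=5: ld.MEM i5 RAW+WAW r2
#5 head=6: and.ALU i6 RAW+WAW r2
#6 head=7: add.ALU;add.ALU i7/i8 pair
#7 head=9: mulh.MUL i9 tail

CYCLES = 8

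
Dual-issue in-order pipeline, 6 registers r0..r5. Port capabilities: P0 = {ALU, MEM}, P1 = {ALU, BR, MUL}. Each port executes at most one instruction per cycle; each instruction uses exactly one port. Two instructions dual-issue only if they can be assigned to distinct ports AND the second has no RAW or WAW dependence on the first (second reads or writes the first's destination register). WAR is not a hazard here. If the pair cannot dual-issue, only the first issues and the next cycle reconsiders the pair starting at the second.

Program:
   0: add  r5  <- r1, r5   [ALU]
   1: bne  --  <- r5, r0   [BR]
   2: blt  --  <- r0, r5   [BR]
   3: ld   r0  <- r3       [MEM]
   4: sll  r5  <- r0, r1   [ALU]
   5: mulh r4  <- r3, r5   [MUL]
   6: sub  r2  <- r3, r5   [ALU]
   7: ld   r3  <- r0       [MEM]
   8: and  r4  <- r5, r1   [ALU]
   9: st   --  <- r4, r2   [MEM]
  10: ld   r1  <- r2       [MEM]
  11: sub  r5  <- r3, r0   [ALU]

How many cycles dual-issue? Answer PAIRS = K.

0. add @i0  | RAW r5
1. bne @i1  | no-port BR/BR
2. blt+ld @i2+i3  | pair
3. sll @i4  | RAW r5
4. mulh+sub @i5+i6  | pair
5. ld+and @i7+i8  | pair
6. st @i9  | no-port MEM/MEM
7. ld+sub @i10+i11  | pair

PAIRS = 4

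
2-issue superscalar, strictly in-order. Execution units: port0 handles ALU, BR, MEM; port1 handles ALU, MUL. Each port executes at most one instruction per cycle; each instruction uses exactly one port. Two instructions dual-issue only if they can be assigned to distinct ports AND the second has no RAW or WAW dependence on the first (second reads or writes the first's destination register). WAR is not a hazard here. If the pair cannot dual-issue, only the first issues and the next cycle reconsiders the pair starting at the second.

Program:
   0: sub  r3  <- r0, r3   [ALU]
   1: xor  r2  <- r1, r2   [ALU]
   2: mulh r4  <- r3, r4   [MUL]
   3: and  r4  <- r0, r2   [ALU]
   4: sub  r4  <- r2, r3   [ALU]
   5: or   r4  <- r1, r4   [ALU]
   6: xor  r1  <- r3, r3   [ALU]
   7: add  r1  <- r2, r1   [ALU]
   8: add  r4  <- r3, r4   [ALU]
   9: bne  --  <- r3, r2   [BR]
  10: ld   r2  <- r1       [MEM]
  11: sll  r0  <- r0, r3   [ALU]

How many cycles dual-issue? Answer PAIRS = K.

c0: i0/i1 sub.ALU+xor.ALU  pair
c1: i2 mulh.MUL  WAW r4
c2: i3 and.ALU  WAW r4
c3: i4 sub.ALU  RAW+WAW r4
c4: i5/i6 or.ALU+xor.ALU  pair
c5: i7/i8 add.ALU+add.ALU  pair
c6: i9 bne.BR  no-port BR/MEM
c7: i10/i11 ld.MEM+sll.ALU  pair

PAIRS = 4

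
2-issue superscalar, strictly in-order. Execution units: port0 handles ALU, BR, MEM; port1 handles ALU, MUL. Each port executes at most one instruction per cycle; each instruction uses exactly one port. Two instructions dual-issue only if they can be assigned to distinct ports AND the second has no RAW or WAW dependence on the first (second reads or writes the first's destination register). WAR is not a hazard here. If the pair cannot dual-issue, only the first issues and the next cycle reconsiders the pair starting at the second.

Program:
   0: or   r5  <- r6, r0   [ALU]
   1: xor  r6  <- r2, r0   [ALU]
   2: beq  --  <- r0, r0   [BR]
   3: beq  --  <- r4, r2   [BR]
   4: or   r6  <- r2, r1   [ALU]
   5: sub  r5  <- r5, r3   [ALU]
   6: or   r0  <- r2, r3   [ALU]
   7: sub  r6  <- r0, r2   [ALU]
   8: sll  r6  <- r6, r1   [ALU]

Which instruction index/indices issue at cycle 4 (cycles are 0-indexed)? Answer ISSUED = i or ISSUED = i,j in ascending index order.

ISSUED = 7

#0 head=0: or/xor i0,i1 2-wide
#1 head=2: beq i2 no-port BR/BR
#2 head=3: beq/or i3,i4 2-wide
#3 head=5: sub/or i5,i6 2-wide
#4 head=7: sub i7 RAW+WAW r6
#5 head=8: sll i8 tail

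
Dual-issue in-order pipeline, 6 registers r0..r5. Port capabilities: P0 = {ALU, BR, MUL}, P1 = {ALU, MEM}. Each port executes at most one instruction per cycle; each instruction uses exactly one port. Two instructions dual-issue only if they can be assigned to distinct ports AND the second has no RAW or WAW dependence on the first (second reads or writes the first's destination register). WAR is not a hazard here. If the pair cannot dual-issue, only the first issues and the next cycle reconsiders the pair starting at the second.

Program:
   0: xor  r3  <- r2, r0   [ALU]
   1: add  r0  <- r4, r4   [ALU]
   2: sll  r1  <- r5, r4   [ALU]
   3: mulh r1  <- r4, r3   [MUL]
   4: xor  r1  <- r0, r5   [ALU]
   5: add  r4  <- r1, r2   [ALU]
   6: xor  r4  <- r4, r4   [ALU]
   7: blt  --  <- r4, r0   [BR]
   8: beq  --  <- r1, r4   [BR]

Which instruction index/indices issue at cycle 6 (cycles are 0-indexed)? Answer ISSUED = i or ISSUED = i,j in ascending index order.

ISSUED = 7

  cy0 -> i0&i1 (xor.ALU+add.ALU) dual
  cy1 -> i2 (sll.ALU) WAW r1
  cy2 -> i3 (mulh.MUL) WAW r1
  cy3 -> i4 (xor.ALU) RAW r1
  cy4 -> i5 (add.ALU) RAW+WAW r4
  cy5 -> i6 (xor.ALU) RAW r4
  cy6 -> i7 (blt.BR) no-port BR/BR
  cy7 -> i8 (beq.BR) tail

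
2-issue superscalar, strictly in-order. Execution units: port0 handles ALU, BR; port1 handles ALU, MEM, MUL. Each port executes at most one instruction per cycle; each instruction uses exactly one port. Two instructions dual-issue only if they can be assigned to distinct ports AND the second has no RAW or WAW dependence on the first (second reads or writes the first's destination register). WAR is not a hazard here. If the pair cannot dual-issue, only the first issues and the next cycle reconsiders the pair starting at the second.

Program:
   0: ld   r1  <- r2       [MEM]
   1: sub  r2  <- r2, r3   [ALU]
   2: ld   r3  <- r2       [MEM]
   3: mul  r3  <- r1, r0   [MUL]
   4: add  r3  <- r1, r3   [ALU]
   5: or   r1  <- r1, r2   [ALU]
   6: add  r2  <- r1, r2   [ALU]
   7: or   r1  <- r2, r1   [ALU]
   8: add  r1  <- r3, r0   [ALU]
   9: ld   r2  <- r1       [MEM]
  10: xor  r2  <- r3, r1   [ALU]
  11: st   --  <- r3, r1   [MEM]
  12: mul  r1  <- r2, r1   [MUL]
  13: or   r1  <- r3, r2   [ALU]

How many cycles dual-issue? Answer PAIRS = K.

t=0 i0/i1:ld+sub ; dual
t=1 i2:ld ; no-port MEM/MUL
t=2 i3:mul ; RAW+WAW r3
t=3 i4/i5:add+or ; dual
t=4 i6:add ; RAW r2
t=5 i7:or ; WAW r1
t=6 i8:add ; RAW r1
t=7 i9:ld ; WAW r2
t=8 i10/i11:xor+st ; dual
t=9 i12:mul ; WAW r1
t=10 i13:or ; tail

PAIRS = 3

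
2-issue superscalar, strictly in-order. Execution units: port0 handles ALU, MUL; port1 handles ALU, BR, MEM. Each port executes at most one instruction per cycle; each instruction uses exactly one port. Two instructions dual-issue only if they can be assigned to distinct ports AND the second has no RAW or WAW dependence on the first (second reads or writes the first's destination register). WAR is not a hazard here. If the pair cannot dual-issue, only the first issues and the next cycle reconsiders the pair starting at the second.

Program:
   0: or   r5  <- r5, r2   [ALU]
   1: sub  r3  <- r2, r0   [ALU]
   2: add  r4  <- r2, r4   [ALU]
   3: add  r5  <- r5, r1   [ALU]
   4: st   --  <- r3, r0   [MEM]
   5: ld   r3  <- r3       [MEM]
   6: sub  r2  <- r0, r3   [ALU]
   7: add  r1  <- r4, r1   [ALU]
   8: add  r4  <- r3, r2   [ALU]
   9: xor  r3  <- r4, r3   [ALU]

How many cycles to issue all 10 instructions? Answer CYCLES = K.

c0: i0&i1 or.ALU+sub.ALU  dual
c1: i2&i3 add.ALU+add.ALU  dual
c2: i4 st.MEM  no-port MEM/MEM
c3: i5 ld.MEM  RAW r3
c4: i6&i7 sub.ALU+add.ALU  dual
c5: i8 add.ALU  RAW r4
c6: i9 xor.ALU  tail

CYCLES = 7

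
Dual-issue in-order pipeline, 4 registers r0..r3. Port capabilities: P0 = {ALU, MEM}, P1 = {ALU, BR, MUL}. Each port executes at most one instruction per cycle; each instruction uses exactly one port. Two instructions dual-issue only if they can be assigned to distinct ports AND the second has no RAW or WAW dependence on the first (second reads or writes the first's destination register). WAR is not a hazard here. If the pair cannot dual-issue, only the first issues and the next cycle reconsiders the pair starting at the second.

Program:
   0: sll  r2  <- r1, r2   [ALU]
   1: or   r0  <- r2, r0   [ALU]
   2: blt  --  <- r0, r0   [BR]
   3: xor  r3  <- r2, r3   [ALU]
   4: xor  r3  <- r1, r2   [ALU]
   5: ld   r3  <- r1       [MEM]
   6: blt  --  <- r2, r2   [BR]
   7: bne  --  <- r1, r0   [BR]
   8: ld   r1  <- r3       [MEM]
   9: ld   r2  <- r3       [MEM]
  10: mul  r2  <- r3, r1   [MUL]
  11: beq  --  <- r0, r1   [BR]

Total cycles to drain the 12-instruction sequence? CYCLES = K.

t=0 i0:sll.ALU ; RAW r2
t=1 i1:or.ALU ; RAW r0
t=2 i2+i3:blt.BR xor.ALU ; 2-wide
t=3 i4:xor.ALU ; WAW r3
t=4 i5+i6:ld.MEM blt.BR ; 2-wide
t=5 i7+i8:bne.BR ld.MEM ; 2-wide
t=6 i9:ld.MEM ; WAW r2
t=7 i10:mul.MUL ; no-port MUL/BR
t=8 i11:beq.BR ; tail

CYCLES = 9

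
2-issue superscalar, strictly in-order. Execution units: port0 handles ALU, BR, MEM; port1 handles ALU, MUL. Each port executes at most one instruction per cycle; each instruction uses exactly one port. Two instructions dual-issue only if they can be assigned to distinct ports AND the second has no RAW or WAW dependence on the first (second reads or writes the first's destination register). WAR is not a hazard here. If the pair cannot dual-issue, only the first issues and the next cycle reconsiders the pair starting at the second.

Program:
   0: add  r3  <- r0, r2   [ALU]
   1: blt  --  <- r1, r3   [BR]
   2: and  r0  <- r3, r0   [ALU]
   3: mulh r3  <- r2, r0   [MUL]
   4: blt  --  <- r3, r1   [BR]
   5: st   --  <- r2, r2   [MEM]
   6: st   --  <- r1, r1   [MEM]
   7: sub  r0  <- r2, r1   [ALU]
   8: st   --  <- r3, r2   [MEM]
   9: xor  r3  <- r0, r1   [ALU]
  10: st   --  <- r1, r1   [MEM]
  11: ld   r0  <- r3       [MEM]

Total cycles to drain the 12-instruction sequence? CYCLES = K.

CYCLES = 9

0. add @i0  | RAW r3
1. blt/and @i1,i2  | dual
2. mulh @i3  | RAW r3
3. blt @i4  | no-port BR/MEM
4. st @i5  | no-port MEM/MEM
5. st/sub @i6,i7  | dual
6. st/xor @i8,i9  | dual
7. st @i10  | no-port MEM/MEM
8. ld @i11  | tail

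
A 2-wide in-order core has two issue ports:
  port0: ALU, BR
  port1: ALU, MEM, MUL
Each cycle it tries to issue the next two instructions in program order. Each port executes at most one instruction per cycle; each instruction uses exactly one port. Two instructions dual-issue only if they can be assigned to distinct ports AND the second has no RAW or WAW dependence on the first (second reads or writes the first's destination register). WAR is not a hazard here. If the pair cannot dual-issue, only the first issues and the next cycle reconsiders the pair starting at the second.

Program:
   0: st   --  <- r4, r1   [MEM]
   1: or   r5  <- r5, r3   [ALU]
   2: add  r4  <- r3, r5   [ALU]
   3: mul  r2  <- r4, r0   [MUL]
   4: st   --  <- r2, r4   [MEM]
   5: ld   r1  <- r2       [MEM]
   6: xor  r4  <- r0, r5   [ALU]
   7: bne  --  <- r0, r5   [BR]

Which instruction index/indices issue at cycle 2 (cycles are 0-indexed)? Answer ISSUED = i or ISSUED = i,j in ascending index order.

ISSUED = 3

t=0 i0+i1:st+or ; 2-wide
t=1 i2:add ; RAW r4
t=2 i3:mul ; no-port MUL/MEM
t=3 i4:st ; no-port MEM/MEM
t=4 i5+i6:ld+xor ; 2-wide
t=5 i7:bne ; tail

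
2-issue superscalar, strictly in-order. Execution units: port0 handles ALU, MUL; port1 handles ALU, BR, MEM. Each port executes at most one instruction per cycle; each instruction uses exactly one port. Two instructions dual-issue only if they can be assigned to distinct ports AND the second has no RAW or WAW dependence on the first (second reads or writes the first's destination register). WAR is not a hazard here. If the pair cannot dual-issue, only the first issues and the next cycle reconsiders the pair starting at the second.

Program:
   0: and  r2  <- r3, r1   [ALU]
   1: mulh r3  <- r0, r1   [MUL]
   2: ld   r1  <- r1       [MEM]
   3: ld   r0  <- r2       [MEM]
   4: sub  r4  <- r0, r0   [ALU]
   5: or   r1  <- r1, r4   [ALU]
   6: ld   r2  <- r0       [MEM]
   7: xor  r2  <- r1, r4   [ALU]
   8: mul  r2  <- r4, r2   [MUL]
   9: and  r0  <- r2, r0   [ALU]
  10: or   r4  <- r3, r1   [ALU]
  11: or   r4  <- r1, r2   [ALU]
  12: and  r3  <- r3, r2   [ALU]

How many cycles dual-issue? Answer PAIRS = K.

PAIRS = 4

0. and.ALU/mulh.MUL @i0,i1  | pair
1. ld.MEM @i2  | no-port MEM/MEM
2. ld.MEM @i3  | RAW r0
3. sub.ALU @i4  | RAW r4
4. or.ALU/ld.MEM @i5,i6  | pair
5. xor.ALU @i7  | RAW+WAW r2
6. mul.MUL @i8  | RAW r2
7. and.ALU/or.ALU @i9,i10  | pair
8. or.ALU/and.ALU @i11,i12  | pair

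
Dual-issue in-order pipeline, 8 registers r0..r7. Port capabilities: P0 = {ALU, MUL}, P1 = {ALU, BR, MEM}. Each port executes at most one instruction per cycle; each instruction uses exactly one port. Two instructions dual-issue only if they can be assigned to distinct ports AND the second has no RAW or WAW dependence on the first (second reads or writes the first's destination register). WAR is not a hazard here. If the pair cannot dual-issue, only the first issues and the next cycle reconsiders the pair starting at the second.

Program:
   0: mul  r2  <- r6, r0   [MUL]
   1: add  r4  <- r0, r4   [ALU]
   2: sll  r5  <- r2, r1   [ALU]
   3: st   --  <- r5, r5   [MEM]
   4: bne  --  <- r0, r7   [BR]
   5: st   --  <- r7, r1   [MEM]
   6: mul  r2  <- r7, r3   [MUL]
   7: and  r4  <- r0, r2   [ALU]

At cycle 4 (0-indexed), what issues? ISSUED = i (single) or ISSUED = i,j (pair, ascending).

[0] i0,i1  mul.MUL+add.ALU  -- 2-wide
[1] i2  sll.ALU  -- RAW r5
[2] i3  st.MEM  -- no-port MEM/BR
[3] i4  bne.BR  -- no-port BR/MEM
[4] i5,i6  st.MEM+mul.MUL  -- 2-wide
[5] i7  and.ALU  -- tail

ISSUED = 5,6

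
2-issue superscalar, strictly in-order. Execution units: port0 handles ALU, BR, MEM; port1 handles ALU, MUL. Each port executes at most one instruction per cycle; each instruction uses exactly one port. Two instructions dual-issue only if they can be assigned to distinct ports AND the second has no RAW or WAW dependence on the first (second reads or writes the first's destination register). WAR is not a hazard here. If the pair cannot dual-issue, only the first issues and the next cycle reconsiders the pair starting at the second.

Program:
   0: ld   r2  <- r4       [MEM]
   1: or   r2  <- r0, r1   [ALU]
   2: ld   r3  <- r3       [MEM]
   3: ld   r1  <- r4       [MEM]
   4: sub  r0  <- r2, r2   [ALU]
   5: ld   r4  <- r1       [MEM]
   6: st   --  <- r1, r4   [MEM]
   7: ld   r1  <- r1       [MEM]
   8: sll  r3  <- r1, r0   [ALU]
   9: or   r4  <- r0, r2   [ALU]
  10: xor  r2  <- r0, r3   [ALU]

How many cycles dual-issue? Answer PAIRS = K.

[0] i0  ld  -- WAW r2
[1] i1/i2  or+ld  -- pair
[2] i3/i4  ld+sub  -- pair
[3] i5  ld  -- no-port MEM/MEM
[4] i6  st  -- no-port MEM/MEM
[5] i7  ld  -- RAW r1
[6] i8/i9  sll+or  -- pair
[7] i10  xor  -- tail

PAIRS = 3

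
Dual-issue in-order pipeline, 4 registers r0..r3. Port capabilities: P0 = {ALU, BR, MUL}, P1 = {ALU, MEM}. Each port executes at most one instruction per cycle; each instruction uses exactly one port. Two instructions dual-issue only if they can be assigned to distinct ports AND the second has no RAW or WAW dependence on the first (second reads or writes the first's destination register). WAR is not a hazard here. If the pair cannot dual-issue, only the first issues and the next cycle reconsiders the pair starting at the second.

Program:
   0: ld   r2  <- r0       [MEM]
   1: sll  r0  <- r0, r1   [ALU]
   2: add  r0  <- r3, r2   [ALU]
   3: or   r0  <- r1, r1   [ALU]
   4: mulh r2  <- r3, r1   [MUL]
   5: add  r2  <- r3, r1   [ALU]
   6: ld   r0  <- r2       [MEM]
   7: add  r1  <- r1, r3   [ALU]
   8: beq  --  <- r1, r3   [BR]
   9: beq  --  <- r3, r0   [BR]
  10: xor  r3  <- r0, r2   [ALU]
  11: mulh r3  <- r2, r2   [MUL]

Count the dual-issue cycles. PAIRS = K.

PAIRS = 4

c0: i0,i1 ld sll  pair
c1: i2 add  WAW r0
c2: i3,i4 or mulh  pair
c3: i5 add  RAW r2
c4: i6,i7 ld add  pair
c5: i8 beq  no-port BR/BR
c6: i9,i10 beq xor  pair
c7: i11 mulh  tail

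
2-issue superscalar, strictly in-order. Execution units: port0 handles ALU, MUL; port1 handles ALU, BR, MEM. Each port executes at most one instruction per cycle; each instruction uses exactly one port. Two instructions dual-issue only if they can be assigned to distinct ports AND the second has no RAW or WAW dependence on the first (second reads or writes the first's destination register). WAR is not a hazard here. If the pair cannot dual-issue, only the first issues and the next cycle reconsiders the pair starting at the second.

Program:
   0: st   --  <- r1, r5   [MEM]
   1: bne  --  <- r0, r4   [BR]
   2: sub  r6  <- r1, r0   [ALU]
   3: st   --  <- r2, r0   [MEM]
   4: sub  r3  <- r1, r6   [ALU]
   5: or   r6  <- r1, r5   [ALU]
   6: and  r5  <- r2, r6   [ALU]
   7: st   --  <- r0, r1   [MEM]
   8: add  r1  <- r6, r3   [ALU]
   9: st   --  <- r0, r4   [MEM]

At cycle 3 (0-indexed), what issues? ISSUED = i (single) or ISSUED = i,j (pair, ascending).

[0] i0  st.MEM  -- no-port MEM/BR
[1] i1+i2  bne.BR+sub.ALU  -- pair
[2] i3+i4  st.MEM+sub.ALU  -- pair
[3] i5  or.ALU  -- RAW r6
[4] i6+i7  and.ALU+st.MEM  -- pair
[5] i8+i9  add.ALU+st.MEM  -- pair

ISSUED = 5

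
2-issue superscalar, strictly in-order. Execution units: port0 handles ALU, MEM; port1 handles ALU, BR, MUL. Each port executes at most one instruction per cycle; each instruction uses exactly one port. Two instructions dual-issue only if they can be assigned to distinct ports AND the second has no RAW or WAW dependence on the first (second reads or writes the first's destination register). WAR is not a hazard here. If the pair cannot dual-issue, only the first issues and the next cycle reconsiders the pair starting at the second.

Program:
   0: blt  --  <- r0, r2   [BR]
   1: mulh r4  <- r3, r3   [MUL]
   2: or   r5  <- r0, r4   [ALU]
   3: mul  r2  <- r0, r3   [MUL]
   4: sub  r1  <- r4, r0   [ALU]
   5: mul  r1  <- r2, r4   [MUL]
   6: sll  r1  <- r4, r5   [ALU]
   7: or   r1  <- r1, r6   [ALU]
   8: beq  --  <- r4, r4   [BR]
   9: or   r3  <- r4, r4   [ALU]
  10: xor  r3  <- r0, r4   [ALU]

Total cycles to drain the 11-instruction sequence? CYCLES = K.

[0] i0  blt.BR  -- no-port BR/MUL
[1] i1  mulh.MUL  -- RAW r4
[2] i2/i3  or.ALU;mul.MUL  -- dual
[3] i4  sub.ALU  -- WAW r1
[4] i5  mul.MUL  -- WAW r1
[5] i6  sll.ALU  -- RAW+WAW r1
[6] i7/i8  or.ALU;beq.BR  -- dual
[7] i9  or.ALU  -- WAW r3
[8] i10  xor.ALU  -- tail

CYCLES = 9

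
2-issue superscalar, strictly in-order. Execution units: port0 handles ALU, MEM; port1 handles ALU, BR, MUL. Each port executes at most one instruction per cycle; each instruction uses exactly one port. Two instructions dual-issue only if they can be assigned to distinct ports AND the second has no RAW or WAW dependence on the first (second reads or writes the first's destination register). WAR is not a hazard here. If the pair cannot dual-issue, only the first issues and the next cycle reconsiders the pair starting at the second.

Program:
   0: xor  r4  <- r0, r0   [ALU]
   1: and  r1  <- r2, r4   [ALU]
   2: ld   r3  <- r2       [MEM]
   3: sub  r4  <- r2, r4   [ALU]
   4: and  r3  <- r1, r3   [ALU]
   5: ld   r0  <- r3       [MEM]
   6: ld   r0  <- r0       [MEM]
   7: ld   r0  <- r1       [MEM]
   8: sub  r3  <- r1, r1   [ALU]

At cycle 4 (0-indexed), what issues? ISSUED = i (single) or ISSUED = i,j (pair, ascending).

ISSUED = 6

t=0 i0:xor.ALU ; RAW r4
t=1 i1+i2:and.ALU;ld.MEM ; pair
t=2 i3+i4:sub.ALU;and.ALU ; pair
t=3 i5:ld.MEM ; no-port MEM/MEM
t=4 i6:ld.MEM ; no-port MEM/MEM
t=5 i7+i8:ld.MEM;sub.ALU ; pair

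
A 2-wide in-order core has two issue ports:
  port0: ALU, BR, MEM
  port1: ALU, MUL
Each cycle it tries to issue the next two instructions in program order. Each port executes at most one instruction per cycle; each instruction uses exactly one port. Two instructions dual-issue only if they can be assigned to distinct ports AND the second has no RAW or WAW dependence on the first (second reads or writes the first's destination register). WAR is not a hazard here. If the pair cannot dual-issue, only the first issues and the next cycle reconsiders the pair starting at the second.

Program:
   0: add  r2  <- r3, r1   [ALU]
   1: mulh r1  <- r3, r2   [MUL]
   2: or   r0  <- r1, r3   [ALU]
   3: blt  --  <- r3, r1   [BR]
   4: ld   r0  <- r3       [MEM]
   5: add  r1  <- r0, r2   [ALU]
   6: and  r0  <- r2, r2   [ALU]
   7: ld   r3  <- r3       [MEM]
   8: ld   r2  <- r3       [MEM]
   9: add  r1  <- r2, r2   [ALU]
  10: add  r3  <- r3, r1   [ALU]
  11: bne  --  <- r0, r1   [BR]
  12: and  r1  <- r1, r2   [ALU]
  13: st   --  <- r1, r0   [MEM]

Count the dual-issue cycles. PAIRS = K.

PAIRS = 3

t=0 i0:add.ALU ; RAW r2
t=1 i1:mulh.MUL ; RAW r1
t=2 i2+i3:or.ALU+blt.BR ; pair
t=3 i4:ld.MEM ; RAW r0
t=4 i5+i6:add.ALU+and.ALU ; pair
t=5 i7:ld.MEM ; no-port MEM/MEM
t=6 i8:ld.MEM ; RAW r2
t=7 i9:add.ALU ; RAW r1
t=8 i10+i11:add.ALU+bne.BR ; pair
t=9 i12:and.ALU ; RAW r1
t=10 i13:st.MEM ; tail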